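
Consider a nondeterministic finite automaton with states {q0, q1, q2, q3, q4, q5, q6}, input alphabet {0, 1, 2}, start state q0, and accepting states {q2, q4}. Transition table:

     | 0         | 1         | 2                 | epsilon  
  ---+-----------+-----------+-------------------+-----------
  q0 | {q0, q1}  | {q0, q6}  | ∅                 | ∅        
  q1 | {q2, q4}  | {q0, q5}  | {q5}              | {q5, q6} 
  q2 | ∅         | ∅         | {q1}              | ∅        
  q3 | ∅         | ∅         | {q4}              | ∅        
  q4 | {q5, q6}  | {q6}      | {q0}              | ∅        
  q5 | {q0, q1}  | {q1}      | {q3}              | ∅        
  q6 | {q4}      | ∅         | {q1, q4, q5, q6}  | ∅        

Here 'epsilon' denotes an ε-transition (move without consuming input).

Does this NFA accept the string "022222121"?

No

Start in {q0}.
Read '0': q0→{q0, q1}; union {q0, q1}; ε-closure = {q0, q1, q5, q6}.
Read '2': q0→∅, q1→{q5}, q5→{q3}, q6→{q1, q4, q5, q6}; now {q1, q3, q4, q5, q6}.
Read '2': q1→{q5}, q3→{q4}, q4→{q0}, q5→{q3}, q6→{q1, q4, q5, q6}; now {q0, q1, q3, q4, q5, q6}.
Read '2': q0→∅, q1→{q5}, q3→{q4}, q4→{q0}, q5→{q3}, q6→{q1, q4, q5, q6}; now {q0, q1, q3, q4, q5, q6}.
Read '2': q0→∅, q1→{q5}, q3→{q4}, q4→{q0}, q5→{q3}, q6→{q1, q4, q5, q6}; now {q0, q1, q3, q4, q5, q6}.
Read '2': q0→∅, q1→{q5}, q3→{q4}, q4→{q0}, q5→{q3}, q6→{q1, q4, q5, q6}; now {q0, q1, q3, q4, q5, q6}.
Read '1': q0→{q0, q6}, q1→{q0, q5}, q3→∅, q4→{q6}, q5→{q1}, q6→∅; now {q0, q1, q5, q6}.
Read '2': q0→∅, q1→{q5}, q5→{q3}, q6→{q1, q4, q5, q6}; now {q1, q3, q4, q5, q6}.
Read '1': q1→{q0, q5}, q3→∅, q4→{q6}, q5→{q1}, q6→∅; now {q0, q1, q5, q6}.
The final set {q0, q1, q5, q6} contains no accepting state.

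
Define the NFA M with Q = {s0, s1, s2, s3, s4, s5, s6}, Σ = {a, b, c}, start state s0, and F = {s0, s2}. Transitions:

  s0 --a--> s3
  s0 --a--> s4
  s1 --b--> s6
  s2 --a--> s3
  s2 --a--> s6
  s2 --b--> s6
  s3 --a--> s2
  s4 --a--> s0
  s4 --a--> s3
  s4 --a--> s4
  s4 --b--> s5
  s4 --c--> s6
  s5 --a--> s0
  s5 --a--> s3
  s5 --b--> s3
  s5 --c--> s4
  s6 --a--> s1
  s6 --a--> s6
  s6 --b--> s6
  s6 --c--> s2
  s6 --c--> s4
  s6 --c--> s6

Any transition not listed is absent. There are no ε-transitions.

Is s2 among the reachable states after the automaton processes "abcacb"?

No

Start in {s0}.
Read 'a': s0→{s3, s4}; now {s3, s4}.
Read 'b': s3→∅, s4→{s5}; now {s5}.
Read 'c': s5→{s4}; now {s4}.
Read 'a': s4→{s0, s3, s4}; now {s0, s3, s4}.
Read 'c': s0→∅, s3→∅, s4→{s6}; now {s6}.
Read 'b': s6→{s6}; now {s6}.
State s2 is not in {s6}.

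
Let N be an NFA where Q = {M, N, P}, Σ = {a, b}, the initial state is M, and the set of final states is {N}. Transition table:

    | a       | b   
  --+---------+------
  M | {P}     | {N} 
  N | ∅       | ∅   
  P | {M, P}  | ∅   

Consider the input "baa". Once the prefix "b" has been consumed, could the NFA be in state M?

No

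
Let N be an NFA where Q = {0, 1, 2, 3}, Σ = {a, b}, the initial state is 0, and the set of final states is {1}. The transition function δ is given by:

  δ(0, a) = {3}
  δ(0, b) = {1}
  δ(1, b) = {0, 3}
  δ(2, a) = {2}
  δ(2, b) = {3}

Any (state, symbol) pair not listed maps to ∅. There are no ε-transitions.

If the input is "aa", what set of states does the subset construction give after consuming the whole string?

Start in {0}.
Read 'a': 0→{3}; now {3}.
Read 'a': 3→∅; now ∅.

∅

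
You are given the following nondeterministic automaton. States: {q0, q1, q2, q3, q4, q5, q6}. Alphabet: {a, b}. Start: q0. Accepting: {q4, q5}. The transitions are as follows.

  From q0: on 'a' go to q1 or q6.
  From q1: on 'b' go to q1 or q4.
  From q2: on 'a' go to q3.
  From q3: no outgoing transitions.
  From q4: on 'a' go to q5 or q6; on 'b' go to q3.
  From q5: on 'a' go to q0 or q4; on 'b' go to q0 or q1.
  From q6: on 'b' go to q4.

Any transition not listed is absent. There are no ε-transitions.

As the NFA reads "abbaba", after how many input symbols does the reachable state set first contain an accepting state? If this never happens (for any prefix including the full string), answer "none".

2

Start in {q0}.
Read 'a': q0→{q1, q6}; now {q1, q6}.
Read 'b': q1→{q1, q4}, q6→{q4}; now {q1, q4}.
None of the earlier sets intersect F, but {q1, q4} does.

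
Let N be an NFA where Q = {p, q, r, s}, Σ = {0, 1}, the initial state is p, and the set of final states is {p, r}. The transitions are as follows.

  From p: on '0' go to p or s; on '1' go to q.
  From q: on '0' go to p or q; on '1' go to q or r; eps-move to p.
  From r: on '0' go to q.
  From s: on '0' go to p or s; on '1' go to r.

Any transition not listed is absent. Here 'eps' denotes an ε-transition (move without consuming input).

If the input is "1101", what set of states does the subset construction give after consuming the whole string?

{p, q, r}

Start in {p}.
Read '1': {p} → {p, q}.
Read '1': {p, q} → {p, q, r}.
Read '0': {p, q, r} → {p, q, s}.
Read '1': {p, q, s} → {p, q, r}.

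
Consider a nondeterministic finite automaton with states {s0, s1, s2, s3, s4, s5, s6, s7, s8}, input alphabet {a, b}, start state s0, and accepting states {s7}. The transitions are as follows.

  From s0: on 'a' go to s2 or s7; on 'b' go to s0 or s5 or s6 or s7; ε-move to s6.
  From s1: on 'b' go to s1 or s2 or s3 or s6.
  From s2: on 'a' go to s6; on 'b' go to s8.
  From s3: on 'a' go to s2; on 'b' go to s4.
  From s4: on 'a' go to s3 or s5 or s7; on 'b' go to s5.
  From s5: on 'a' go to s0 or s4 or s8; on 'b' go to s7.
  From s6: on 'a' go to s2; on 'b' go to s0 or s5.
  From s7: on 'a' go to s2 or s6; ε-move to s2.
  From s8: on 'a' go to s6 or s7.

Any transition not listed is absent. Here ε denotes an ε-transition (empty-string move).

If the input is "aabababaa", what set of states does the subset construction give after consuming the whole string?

Start: ε-closure({s0}) = {s0, s6}.
Read 'a': {s0, s6} → {s2, s7}.
Read 'a': {s2, s7} → {s2, s6}.
Read 'b': {s2, s6} → {s0, s5, s6, s8}.
Read 'a': {s0, s5, s6, s8} → {s0, s2, s4, s6, s7, s8}.
Read 'b': {s0, s2, s4, s6, s7, s8} → {s0, s2, s5, s6, s7, s8}.
Read 'a': {s0, s2, s5, s6, s7, s8} → {s0, s2, s4, s6, s7, s8}.
Read 'b': {s0, s2, s4, s6, s7, s8} → {s0, s2, s5, s6, s7, s8}.
Read 'a': {s0, s2, s5, s6, s7, s8} → {s0, s2, s4, s6, s7, s8}.
Read 'a': {s0, s2, s4, s6, s7, s8} → {s2, s3, s5, s6, s7}.

{s2, s3, s5, s6, s7}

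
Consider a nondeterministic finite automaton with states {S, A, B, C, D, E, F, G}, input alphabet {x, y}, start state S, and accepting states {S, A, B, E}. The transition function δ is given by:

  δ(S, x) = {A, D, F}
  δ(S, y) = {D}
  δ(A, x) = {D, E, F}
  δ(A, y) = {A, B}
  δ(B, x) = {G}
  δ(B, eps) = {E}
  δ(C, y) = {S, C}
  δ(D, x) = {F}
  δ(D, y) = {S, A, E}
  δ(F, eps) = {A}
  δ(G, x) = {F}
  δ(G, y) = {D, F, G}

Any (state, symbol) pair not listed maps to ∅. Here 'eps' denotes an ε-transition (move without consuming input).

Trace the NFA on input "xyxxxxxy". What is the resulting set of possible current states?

{S, A, B, E}

Start in {S}.
Read 'x': S→{A, D, F}; now {A, D, F}.
Read 'y': A→{A, B}, D→{S, A, E}, F→∅; now {S, A, B, E}.
Read 'x': S→{A, D, F}, A→{D, E, F}, B→{G}, E→∅; now {A, D, E, F, G}.
Read 'x': A→{D, E, F}, D→{F}, E→∅, F→∅, G→{F}; union {D, E, F}; ε-closure = {A, D, E, F}.
Read 'x': A→{D, E, F}, D→{F}, E→∅, F→∅; union {D, E, F}; ε-closure = {A, D, E, F}.
Read 'x': A→{D, E, F}, D→{F}, E→∅, F→∅; union {D, E, F}; ε-closure = {A, D, E, F}.
Read 'x': A→{D, E, F}, D→{F}, E→∅, F→∅; union {D, E, F}; ε-closure = {A, D, E, F}.
Read 'y': A→{A, B}, D→{S, A, E}, E→∅, F→∅; now {S, A, B, E}.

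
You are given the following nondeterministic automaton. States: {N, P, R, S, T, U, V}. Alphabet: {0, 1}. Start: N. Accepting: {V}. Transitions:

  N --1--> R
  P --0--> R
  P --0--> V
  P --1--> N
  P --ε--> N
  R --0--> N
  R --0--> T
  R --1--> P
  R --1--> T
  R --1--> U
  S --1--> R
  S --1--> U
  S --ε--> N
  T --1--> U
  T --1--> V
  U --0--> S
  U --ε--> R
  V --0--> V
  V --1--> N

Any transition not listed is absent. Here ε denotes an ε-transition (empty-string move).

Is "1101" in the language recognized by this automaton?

Start in {N}.
Read '1': {N} → {R}.
Read '1': {R} → {N, P, R, T, U}.
Read '0': {N, P, R, T, U} → {N, R, S, T, V}.
Read '1': {N, R, S, T, V} → {N, P, R, T, U, V}.
The final set {N, P, R, T, U, V} contains the accepting state V.

Yes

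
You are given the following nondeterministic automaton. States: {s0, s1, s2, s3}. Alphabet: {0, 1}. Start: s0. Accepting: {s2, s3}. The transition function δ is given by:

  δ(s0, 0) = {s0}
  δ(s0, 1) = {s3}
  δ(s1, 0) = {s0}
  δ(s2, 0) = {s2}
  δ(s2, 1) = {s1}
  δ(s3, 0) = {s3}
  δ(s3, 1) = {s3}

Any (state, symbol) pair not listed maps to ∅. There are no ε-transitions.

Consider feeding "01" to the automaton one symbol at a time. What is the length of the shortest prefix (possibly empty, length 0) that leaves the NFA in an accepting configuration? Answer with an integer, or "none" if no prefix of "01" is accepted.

Start in {s0}.
Read '0': {s0} → {s0}.
Read '1': {s0} → {s3}.
None of the earlier sets intersect F, but {s3} does.

2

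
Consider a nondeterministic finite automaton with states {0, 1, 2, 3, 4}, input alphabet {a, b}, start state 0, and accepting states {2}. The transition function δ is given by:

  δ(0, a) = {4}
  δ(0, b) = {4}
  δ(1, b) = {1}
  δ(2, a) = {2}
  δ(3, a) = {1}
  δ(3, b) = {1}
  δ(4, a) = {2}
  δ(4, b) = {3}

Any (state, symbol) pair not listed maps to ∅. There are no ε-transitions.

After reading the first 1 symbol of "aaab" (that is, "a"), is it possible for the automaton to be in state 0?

Start in {0}.
Read 'a': {0} → {4}.
State 0 is not in {4}.

No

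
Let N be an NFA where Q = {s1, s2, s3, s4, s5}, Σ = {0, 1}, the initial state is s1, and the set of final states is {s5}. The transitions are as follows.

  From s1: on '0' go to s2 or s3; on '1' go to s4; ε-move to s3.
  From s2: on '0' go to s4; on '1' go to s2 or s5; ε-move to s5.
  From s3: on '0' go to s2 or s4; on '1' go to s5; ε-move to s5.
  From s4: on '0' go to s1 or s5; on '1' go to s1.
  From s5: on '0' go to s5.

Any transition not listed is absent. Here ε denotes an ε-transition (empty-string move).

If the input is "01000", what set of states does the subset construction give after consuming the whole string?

Start: ε-closure({s1}) = {s1, s3, s5}.
Read '0': {s1, s3, s5} → {s2, s3, s4, s5}.
Read '1': {s2, s3, s4, s5} → {s1, s2, s3, s5}.
Read '0': {s1, s2, s3, s5} → {s2, s3, s4, s5}.
Read '0': {s2, s3, s4, s5} → {s1, s2, s3, s4, s5}.
Read '0': {s1, s2, s3, s4, s5} → {s1, s2, s3, s4, s5}.

{s1, s2, s3, s4, s5}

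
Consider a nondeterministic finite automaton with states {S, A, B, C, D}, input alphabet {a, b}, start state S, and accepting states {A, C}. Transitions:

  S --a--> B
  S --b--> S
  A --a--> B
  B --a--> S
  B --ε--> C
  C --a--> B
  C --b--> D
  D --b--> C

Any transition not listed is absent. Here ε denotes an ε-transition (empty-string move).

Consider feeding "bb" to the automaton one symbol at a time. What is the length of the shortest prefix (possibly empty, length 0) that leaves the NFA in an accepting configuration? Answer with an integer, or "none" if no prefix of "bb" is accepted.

none

Start in {S}.
Read 'b': S→{S}; now {S}.
Read 'b': S→{S}; now {S}.
No reachable set along the way intersects F.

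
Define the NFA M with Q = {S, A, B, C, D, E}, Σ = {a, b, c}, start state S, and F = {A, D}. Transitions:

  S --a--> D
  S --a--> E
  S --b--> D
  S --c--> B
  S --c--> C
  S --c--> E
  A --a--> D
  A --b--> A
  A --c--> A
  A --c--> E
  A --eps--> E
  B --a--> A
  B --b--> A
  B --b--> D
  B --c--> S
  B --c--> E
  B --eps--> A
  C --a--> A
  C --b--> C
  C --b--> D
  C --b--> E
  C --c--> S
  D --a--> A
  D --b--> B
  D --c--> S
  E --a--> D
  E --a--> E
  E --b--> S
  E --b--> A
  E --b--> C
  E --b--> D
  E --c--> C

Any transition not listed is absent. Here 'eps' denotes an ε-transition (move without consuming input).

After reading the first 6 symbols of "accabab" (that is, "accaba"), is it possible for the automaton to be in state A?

Yes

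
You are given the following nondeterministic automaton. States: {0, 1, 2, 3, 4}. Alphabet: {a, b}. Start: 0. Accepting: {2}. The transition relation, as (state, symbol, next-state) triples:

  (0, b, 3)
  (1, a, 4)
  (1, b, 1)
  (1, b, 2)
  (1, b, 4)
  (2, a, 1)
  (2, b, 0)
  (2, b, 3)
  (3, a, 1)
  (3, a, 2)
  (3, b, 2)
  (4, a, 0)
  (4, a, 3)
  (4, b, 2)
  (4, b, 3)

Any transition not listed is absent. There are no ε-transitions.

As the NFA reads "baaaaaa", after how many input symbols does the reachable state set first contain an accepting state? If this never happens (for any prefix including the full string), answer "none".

2

Start in {0}.
Read 'b': 0→{3}; now {3}.
Read 'a': 3→{1, 2}; now {1, 2}.
None of the earlier sets intersect F, but {1, 2} does.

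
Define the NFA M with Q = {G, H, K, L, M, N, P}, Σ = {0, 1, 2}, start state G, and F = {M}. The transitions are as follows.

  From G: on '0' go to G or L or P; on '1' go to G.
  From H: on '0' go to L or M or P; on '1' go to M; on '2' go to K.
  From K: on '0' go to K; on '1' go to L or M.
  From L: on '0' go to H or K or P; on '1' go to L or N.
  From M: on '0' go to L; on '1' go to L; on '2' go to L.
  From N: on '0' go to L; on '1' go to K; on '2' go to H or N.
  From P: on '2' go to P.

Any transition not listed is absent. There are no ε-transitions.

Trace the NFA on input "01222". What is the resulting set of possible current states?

{H, K, N}

Start in {G}.
Read '0': {G} → {G, L, P}.
Read '1': {G, L, P} → {G, L, N}.
Read '2': {G, L, N} → {H, N}.
Read '2': {H, N} → {H, K, N}.
Read '2': {H, K, N} → {H, K, N}.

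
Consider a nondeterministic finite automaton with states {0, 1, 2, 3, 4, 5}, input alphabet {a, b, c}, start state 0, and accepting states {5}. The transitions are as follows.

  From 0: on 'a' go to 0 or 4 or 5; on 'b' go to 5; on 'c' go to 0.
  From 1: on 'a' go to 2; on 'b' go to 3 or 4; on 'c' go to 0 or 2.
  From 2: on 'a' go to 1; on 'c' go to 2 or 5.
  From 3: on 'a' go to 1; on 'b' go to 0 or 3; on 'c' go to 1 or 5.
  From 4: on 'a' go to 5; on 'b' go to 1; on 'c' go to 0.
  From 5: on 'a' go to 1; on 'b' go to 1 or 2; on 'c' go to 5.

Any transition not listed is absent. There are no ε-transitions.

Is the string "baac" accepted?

Start in {0}.
Read 'b': 0→{5}; now {5}.
Read 'a': 5→{1}; now {1}.
Read 'a': 1→{2}; now {2}.
Read 'c': 2→{2, 5}; now {2, 5}.
The final set {2, 5} contains the accepting state 5.

Yes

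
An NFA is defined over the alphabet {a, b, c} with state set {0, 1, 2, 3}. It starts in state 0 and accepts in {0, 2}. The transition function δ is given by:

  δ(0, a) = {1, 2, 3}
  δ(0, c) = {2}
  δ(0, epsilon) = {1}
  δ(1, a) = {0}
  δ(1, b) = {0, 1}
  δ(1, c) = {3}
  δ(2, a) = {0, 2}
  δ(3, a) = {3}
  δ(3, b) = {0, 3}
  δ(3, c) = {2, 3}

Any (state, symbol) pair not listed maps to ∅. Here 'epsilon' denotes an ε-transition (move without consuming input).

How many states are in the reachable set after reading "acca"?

Start: ε-closure({0}) = {0, 1}.
Read 'a': {0, 1} → {0, 1, 2, 3}.
Read 'c': {0, 1, 2, 3} → {2, 3}.
Read 'c': {2, 3} → {2, 3}.
Read 'a': {2, 3} → {0, 1, 2, 3}.
That set has 4 states.

4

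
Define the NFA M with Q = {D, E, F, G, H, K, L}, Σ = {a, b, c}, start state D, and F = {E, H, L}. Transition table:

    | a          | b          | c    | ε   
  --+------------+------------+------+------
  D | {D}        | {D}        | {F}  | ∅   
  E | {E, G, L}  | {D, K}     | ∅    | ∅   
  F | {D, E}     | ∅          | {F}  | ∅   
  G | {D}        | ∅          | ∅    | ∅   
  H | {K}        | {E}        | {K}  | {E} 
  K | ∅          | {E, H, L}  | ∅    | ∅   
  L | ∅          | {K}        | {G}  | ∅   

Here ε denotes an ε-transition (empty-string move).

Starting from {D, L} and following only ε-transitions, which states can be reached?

{D, L}

Begin with {D, L}.
No ε-moves leave this set, so the closure equals the set itself.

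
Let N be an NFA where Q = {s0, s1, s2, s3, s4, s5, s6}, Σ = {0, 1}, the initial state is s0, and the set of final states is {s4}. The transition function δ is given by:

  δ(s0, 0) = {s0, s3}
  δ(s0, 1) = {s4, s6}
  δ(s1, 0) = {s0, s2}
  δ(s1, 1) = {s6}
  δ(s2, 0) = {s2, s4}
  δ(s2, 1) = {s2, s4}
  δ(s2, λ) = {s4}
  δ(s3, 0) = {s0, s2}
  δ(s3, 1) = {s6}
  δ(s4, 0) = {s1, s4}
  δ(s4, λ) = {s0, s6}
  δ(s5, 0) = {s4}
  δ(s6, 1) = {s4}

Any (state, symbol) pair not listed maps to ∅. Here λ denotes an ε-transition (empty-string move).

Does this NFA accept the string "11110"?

Start in {s0}.
Read '1': s0→{s4, s6}; union {s4, s6}; ε-closure = {s0, s4, s6}.
Read '1': s0→{s4, s6}, s4→∅, s6→{s4}; union {s4, s6}; ε-closure = {s0, s4, s6}.
Read '1': s0→{s4, s6}, s4→∅, s6→{s4}; union {s4, s6}; ε-closure = {s0, s4, s6}.
Read '1': s0→{s4, s6}, s4→∅, s6→{s4}; union {s4, s6}; ε-closure = {s0, s4, s6}.
Read '0': s0→{s0, s3}, s4→{s1, s4}, s6→∅; union {s0, s1, s3, s4}; ε-closure = {s0, s1, s3, s4, s6}.
The final set {s0, s1, s3, s4, s6} contains the accepting state s4.

Yes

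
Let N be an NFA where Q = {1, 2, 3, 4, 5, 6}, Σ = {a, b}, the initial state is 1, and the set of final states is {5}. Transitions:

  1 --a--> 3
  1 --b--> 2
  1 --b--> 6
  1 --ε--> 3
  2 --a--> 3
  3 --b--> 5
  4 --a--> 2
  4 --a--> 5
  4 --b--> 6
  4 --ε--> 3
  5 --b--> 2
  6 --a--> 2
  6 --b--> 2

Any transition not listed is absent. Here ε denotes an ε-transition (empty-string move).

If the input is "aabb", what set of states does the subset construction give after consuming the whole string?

∅

Start: ε-closure({1}) = {1, 3}.
Read 'a': {1, 3} → {3}.
Read 'a': {3} → ∅.
The set is empty and remains empty for the remaining 2 symbols.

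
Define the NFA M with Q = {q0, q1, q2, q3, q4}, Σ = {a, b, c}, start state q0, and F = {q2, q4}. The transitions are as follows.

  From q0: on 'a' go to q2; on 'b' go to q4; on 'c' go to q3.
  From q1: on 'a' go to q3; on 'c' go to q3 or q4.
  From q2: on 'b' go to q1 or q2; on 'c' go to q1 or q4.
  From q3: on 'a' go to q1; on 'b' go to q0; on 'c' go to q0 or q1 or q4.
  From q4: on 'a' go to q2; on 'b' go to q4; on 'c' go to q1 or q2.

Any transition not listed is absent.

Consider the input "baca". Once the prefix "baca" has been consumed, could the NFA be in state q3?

Yes

Start in {q0}.
Read 'b': q0→{q4}; now {q4}.
Read 'a': q4→{q2}; now {q2}.
Read 'c': q2→{q1, q4}; now {q1, q4}.
Read 'a': q1→{q3}, q4→{q2}; now {q2, q3}.
State q3 is in {q2, q3}.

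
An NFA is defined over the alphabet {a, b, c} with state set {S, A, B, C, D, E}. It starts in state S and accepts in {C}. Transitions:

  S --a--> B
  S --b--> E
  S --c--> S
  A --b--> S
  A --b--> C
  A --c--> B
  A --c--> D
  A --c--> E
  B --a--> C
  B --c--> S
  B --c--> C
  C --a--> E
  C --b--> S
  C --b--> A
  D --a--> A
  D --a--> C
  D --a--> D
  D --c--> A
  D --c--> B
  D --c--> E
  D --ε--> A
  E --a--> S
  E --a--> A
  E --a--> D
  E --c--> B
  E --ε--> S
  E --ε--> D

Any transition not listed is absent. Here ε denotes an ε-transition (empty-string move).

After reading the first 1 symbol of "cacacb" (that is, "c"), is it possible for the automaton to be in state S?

Start in {S}.
Read 'c': {S} → {S}.
State S is in {S}.

Yes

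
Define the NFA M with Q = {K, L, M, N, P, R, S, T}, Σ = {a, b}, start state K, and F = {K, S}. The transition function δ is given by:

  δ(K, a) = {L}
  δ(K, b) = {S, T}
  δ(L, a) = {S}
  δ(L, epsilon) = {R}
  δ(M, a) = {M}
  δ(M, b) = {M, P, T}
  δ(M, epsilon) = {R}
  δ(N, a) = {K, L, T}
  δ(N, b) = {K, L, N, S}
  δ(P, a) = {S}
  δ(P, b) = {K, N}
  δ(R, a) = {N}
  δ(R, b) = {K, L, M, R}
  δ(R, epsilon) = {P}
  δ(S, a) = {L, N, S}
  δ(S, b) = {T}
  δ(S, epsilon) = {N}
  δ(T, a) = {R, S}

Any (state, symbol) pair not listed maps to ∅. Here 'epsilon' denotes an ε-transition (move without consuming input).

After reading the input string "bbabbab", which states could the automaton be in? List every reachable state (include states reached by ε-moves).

{K, L, M, N, P, R, S, T}

Start in {K}.
Read 'b': K→{S, T}; union {S, T}; ε-closure = {N, S, T}.
Read 'b': N→{K, L, N, S}, S→{T}, T→∅; union {K, L, N, S, T}; ε-closure = {K, L, N, P, R, S, T}.
Read 'a': K→{L}, L→{S}, N→{K, L, T}, P→{S}, R→{N}, S→{L, N, S}, T→{R, S}; union {K, L, N, R, S, T}; ε-closure = {K, L, N, P, R, S, T}.
Read 'b': K→{S, T}, L→∅, N→{K, L, N, S}, P→{K, N}, R→{K, L, M, R}, S→{T}, T→∅; union {K, L, M, N, R, S, T}; ε-closure = {K, L, M, N, P, R, S, T}.
Read 'b': K→{S, T}, L→∅, M→{M, P, T}, N→{K, L, N, S}, P→{K, N}, R→{K, L, M, R}, S→{T}, T→∅; now {K, L, M, N, P, R, S, T}.
Read 'a': K→{L}, L→{S}, M→{M}, N→{K, L, T}, P→{S}, R→{N}, S→{L, N, S}, T→{R, S}; union {K, L, M, N, R, S, T}; ε-closure = {K, L, M, N, P, R, S, T}.
Read 'b': K→{S, T}, L→∅, M→{M, P, T}, N→{K, L, N, S}, P→{K, N}, R→{K, L, M, R}, S→{T}, T→∅; now {K, L, M, N, P, R, S, T}.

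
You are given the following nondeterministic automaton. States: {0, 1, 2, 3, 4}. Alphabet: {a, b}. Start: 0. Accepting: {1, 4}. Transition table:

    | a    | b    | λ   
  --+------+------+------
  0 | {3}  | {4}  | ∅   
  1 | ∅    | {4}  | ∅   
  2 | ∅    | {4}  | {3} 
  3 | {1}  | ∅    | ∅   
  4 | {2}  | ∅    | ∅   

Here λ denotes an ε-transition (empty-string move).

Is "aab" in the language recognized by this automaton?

Yes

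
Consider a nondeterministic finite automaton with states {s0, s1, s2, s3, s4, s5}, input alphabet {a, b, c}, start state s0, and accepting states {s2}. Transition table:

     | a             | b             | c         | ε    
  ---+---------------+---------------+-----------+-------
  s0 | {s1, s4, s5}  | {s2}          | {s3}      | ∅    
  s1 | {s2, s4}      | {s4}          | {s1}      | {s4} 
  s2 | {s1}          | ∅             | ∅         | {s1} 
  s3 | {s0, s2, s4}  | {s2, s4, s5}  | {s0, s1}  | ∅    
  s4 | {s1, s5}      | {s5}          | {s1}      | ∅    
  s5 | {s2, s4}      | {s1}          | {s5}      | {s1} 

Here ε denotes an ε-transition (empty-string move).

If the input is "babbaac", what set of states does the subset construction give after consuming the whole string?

Start in {s0}.
Read 'b': {s0} → {s1, s2, s4}.
Read 'a': {s1, s2, s4} → {s1, s2, s4, s5}.
Read 'b': {s1, s2, s4, s5} → {s1, s4, s5}.
Read 'b': {s1, s4, s5} → {s1, s4, s5}.
Read 'a': {s1, s4, s5} → {s1, s2, s4, s5}.
Read 'a': {s1, s2, s4, s5} → {s1, s2, s4, s5}.
Read 'c': {s1, s2, s4, s5} → {s1, s4, s5}.

{s1, s4, s5}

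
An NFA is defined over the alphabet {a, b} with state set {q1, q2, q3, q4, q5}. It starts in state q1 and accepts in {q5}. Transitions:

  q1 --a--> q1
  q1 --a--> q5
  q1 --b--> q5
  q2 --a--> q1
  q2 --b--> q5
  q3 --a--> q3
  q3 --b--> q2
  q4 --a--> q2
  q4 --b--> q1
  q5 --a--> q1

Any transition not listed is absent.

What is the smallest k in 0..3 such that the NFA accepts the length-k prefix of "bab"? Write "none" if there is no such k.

Start in {q1}.
Read 'b': q1→{q5}; now {q5}.
None of the earlier sets intersect F, but {q5} does.

1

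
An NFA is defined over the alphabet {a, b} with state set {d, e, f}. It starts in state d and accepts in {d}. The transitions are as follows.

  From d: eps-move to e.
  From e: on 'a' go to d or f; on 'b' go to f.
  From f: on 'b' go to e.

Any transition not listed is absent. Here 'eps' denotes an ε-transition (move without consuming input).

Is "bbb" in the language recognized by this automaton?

Start: ε-closure({d}) = {d, e}.
Read 'b': {d, e} → {f}.
Read 'b': {f} → {e}.
Read 'b': {e} → {f}.
The final set {f} contains no accepting state.

No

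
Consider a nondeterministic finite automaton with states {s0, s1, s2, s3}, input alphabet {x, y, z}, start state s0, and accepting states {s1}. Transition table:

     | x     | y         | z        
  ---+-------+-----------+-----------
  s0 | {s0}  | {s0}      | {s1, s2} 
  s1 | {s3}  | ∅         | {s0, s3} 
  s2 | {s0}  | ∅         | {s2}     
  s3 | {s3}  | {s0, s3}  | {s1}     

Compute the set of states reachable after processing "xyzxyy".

Start in {s0}.
Read 'x': {s0} → {s0}.
Read 'y': {s0} → {s0}.
Read 'z': {s0} → {s1, s2}.
Read 'x': {s1, s2} → {s0, s3}.
Read 'y': {s0, s3} → {s0, s3}.
Read 'y': {s0, s3} → {s0, s3}.

{s0, s3}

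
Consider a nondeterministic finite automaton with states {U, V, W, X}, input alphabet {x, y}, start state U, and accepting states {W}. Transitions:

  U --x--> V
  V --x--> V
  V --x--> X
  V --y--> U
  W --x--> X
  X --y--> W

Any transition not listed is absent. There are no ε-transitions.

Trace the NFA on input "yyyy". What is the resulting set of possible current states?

∅

Start in {U}.
Read 'y': U→∅; now ∅.
The set is empty and remains empty for the remaining 3 symbols.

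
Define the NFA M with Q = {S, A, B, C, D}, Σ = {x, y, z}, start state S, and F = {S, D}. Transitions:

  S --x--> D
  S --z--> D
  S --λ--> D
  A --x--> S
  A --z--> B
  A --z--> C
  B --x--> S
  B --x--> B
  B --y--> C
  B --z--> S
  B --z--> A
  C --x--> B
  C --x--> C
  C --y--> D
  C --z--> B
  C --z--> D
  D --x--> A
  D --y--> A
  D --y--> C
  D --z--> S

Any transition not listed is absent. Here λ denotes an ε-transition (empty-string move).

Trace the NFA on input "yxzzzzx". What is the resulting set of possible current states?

{S, A, B, C, D}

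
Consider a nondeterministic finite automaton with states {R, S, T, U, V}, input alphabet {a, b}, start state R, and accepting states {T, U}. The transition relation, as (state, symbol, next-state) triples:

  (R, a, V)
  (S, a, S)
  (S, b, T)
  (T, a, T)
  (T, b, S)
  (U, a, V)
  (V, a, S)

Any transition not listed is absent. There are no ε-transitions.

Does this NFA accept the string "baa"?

No

Start in {R}.
Read 'b': {R} → ∅.
The set is empty and remains empty for the remaining 2 symbols.
The final set ∅ contains no accepting state.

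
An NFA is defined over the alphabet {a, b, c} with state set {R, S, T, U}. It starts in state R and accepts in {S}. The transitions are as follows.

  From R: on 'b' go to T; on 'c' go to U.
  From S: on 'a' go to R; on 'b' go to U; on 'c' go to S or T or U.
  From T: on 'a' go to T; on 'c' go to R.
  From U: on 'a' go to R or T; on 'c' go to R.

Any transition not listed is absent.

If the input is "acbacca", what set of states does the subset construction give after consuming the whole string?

∅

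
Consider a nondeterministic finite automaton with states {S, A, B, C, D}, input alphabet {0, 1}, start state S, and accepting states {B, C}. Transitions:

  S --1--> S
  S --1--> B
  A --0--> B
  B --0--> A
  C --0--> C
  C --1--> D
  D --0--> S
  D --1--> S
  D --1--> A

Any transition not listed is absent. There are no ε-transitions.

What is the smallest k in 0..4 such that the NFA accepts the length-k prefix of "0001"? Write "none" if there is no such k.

Start in {S}.
Read '0': {S} → ∅.
The set is empty and remains empty for the remaining 3 symbols.
No reachable set along the way intersects F.

none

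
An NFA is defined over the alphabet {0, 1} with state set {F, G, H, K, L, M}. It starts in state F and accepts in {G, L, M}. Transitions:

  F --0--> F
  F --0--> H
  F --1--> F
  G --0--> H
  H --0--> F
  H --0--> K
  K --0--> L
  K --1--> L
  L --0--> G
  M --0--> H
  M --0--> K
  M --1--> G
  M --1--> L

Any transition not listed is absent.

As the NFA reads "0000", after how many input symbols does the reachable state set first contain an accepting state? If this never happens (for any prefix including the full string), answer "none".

3

Start in {F}.
Read '0': F→{F, H}; now {F, H}.
Read '0': F→{F, H}, H→{F, K}; now {F, H, K}.
Read '0': F→{F, H}, H→{F, K}, K→{L}; now {F, H, K, L}.
None of the earlier sets intersect F, but {F, H, K, L} does.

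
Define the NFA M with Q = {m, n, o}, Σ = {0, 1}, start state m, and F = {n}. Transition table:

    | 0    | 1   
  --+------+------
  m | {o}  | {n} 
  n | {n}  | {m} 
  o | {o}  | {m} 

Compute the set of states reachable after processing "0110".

{n}

Start in {m}.
Read '0': {m} → {o}.
Read '1': {o} → {m}.
Read '1': {m} → {n}.
Read '0': {n} → {n}.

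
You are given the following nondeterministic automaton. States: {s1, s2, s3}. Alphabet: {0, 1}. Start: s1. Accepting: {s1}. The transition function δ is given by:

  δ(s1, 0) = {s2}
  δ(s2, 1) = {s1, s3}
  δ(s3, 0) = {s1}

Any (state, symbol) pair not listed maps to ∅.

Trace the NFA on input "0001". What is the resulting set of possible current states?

∅

Start in {s1}.
Read '0': {s1} → {s2}.
Read '0': {s2} → ∅.
The set is empty and remains empty for the remaining 2 symbols.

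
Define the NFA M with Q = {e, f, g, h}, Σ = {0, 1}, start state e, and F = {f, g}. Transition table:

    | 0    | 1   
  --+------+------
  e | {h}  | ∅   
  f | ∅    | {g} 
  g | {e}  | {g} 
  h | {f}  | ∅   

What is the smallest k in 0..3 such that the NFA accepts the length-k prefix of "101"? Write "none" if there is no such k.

none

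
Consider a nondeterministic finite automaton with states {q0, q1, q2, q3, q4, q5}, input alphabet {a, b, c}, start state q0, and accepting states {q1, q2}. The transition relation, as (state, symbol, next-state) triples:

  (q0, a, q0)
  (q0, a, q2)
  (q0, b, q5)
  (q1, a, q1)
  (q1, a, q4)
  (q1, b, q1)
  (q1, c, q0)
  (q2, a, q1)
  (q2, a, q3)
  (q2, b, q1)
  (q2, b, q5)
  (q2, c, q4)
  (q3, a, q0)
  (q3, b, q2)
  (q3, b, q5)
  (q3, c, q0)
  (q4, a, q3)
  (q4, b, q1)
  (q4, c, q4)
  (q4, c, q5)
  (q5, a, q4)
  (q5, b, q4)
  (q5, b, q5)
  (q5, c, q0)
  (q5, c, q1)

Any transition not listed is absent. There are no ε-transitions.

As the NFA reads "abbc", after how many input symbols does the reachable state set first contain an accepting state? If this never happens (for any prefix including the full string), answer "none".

1

Start in {q0}.
Read 'a': {q0} → {q0, q2}.
None of the earlier sets intersect F, but {q0, q2} does.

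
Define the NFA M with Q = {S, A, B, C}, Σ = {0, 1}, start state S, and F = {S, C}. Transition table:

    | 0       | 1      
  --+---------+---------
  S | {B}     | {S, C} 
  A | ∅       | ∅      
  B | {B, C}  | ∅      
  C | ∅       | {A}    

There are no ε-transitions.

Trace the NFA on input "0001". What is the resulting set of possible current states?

Start in {S}.
Read '0': {S} → {B}.
Read '0': {B} → {B, C}.
Read '0': {B, C} → {B, C}.
Read '1': {B, C} → {A}.

{A}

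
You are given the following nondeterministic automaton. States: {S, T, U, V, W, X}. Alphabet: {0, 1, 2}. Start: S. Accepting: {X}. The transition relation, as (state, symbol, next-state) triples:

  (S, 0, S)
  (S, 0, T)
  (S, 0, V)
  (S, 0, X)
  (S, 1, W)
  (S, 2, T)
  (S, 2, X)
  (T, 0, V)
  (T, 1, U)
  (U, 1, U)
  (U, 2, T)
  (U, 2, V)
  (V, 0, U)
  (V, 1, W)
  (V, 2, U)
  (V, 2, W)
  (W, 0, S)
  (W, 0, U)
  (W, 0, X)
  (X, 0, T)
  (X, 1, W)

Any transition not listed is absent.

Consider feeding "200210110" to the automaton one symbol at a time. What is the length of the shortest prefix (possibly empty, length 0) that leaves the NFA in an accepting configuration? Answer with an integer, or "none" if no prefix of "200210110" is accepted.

1

Start in {S}.
Read '2': {S} → {T, X}.
None of the earlier sets intersect F, but {T, X} does.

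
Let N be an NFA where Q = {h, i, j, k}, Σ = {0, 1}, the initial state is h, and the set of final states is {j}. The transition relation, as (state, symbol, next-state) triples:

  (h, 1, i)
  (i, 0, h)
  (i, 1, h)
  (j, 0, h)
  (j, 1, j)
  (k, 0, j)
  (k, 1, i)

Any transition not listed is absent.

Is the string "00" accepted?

No

Start in {h}.
Read '0': {h} → ∅.
The set is empty and remains empty for the remaining 1 symbol.
The final set ∅ contains no accepting state.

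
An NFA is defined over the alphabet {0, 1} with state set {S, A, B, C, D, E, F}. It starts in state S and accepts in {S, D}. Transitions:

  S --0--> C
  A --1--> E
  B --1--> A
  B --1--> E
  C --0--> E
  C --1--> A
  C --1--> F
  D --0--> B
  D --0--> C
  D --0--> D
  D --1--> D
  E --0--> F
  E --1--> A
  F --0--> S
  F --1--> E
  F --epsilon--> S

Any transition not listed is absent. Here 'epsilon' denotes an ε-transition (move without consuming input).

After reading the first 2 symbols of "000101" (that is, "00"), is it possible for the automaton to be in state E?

Yes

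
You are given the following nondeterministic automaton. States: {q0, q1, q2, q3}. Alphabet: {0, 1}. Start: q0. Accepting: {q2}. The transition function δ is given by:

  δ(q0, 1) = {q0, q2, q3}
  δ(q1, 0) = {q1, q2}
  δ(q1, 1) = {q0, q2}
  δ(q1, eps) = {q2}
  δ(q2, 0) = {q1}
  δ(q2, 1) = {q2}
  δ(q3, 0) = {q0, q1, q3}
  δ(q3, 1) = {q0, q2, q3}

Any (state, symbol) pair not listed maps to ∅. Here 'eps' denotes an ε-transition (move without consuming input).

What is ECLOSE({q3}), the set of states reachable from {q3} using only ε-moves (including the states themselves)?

{q3}

Begin with {q3}.
No ε-moves leave this set, so the closure equals the set itself.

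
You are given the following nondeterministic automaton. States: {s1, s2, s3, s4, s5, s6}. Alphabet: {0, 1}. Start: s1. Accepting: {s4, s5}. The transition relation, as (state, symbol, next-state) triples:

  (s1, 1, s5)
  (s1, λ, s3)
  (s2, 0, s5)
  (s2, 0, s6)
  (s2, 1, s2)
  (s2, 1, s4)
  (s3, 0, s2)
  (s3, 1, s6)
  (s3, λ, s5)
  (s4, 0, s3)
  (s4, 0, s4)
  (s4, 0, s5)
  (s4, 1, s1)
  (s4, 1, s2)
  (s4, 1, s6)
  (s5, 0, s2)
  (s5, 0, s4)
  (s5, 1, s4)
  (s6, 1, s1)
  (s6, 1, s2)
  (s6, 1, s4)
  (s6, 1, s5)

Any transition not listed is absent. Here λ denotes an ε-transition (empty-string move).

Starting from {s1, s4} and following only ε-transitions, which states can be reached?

{s1, s3, s4, s5}

Begin with {s1, s4}.
ε-move s1 → s3; add s3.
ε-move s3 → s5; add s5.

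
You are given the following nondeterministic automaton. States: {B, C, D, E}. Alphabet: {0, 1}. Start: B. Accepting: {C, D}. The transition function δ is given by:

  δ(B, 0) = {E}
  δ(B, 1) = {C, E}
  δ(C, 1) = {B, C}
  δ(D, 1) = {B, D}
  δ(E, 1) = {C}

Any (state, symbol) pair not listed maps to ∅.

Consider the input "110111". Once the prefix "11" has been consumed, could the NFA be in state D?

Start in {B}.
Read '1': B→{C, E}; now {C, E}.
Read '1': C→{B, C}, E→{C}; now {B, C}.
State D is not in {B, C}.

No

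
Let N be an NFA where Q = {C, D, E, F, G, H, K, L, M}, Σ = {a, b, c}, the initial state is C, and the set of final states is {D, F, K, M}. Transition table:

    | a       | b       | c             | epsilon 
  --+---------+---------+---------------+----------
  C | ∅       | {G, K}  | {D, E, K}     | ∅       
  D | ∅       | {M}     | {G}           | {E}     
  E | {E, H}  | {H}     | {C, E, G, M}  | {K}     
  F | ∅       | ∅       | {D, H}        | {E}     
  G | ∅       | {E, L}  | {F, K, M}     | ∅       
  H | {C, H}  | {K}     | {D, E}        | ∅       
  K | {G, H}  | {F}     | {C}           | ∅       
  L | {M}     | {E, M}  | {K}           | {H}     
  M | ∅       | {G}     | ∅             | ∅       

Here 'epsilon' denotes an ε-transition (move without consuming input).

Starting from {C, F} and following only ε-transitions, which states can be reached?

Begin with {C, F}.
ε-move F → E; add E.
ε-move E → K; add K.

{C, E, F, K}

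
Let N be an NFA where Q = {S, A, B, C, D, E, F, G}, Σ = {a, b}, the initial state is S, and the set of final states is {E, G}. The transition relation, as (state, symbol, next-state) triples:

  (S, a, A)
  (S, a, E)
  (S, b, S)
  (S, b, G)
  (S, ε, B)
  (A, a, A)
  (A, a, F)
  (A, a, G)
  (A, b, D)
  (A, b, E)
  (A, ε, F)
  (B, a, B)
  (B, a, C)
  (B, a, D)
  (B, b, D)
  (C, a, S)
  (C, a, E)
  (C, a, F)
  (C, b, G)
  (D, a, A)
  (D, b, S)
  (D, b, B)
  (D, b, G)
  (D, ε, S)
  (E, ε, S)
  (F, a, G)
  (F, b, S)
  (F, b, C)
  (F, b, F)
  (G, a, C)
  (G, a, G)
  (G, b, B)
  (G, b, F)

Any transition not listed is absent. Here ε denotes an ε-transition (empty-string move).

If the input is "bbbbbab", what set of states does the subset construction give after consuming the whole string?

Start: ε-closure({S}) = {S, B}.
Read 'b': S→{S, G}, B→{D}; union {S, D, G}; ε-closure = {S, B, D, G}.
Read 'b': S→{S, G}, B→{D}, D→{S, B, G}, G→{B, F}; now {S, B, D, F, G}.
Read 'b': S→{S, G}, B→{D}, D→{S, B, G}, F→{S, C, F}, G→{B, F}; now {S, B, C, D, F, G}.
Read 'b': S→{S, G}, B→{D}, C→{G}, D→{S, B, G}, F→{S, C, F}, G→{B, F}; now {S, B, C, D, F, G}.
Read 'b': S→{S, G}, B→{D}, C→{G}, D→{S, B, G}, F→{S, C, F}, G→{B, F}; now {S, B, C, D, F, G}.
Read 'a': S→{A, E}, B→{B, C, D}, C→{S, E, F}, D→{A}, F→{G}, G→{C, G}; now {S, A, B, C, D, E, F, G}.
Read 'b': S→{S, G}, A→{D, E}, B→{D}, C→{G}, D→{S, B, G}, E→∅, F→{S, C, F}, G→{B, F}; now {S, B, C, D, E, F, G}.

{S, B, C, D, E, F, G}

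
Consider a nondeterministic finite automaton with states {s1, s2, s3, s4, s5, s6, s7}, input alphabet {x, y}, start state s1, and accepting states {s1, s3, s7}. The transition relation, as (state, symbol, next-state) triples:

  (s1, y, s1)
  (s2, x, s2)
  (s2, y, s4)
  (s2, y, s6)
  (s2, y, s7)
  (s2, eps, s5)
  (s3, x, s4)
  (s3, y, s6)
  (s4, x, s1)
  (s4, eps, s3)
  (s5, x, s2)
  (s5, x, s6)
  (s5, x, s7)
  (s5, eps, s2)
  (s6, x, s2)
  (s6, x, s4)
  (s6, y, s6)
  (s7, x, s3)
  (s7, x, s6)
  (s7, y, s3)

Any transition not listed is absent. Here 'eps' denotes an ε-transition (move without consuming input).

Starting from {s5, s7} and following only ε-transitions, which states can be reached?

{s2, s5, s7}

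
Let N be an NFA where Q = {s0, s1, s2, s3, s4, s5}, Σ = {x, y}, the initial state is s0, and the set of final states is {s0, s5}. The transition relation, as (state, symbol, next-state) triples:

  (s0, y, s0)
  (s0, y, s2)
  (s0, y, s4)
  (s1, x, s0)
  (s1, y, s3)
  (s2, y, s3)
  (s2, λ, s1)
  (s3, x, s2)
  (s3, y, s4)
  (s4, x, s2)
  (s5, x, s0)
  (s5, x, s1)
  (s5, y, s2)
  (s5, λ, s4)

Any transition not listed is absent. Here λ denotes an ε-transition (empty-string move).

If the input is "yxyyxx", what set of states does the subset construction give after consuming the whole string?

{s0}

Start in {s0}.
Read 'y': s0→{s0, s2, s4}; union {s0, s2, s4}; ε-closure = {s0, s1, s2, s4}.
Read 'x': s0→∅, s1→{s0}, s2→∅, s4→{s2}; union {s0, s2}; ε-closure = {s0, s1, s2}.
Read 'y': s0→{s0, s2, s4}, s1→{s3}, s2→{s3}; union {s0, s2, s3, s4}; ε-closure = {s0, s1, s2, s3, s4}.
Read 'y': s0→{s0, s2, s4}, s1→{s3}, s2→{s3}, s3→{s4}, s4→∅; union {s0, s2, s3, s4}; ε-closure = {s0, s1, s2, s3, s4}.
Read 'x': s0→∅, s1→{s0}, s2→∅, s3→{s2}, s4→{s2}; union {s0, s2}; ε-closure = {s0, s1, s2}.
Read 'x': s0→∅, s1→{s0}, s2→∅; now {s0}.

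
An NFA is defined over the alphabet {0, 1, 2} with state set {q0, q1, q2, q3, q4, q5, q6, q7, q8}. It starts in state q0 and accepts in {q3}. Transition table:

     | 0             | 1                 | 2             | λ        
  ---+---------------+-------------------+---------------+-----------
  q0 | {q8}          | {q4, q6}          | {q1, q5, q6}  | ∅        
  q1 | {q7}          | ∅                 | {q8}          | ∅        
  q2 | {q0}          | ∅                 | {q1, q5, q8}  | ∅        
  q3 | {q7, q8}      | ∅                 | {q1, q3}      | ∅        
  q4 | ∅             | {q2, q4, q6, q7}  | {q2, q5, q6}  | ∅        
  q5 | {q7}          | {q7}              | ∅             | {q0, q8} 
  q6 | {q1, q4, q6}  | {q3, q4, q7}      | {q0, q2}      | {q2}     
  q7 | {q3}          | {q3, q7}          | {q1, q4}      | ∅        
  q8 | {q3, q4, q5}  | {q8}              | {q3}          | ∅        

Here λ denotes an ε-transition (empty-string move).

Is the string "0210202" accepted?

Start in {q0}.
Read '0': q0→{q8}; now {q8}.
Read '2': q8→{q3}; now {q3}.
Read '1': q3→∅; now ∅.
The set is empty and remains empty for the remaining 4 symbols.
The final set ∅ contains no accepting state.

No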